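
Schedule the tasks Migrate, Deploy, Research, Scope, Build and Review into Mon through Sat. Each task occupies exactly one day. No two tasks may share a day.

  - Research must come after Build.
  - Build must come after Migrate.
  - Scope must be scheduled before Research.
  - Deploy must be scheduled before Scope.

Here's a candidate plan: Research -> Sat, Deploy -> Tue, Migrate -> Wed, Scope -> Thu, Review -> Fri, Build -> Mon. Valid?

Deploy must be scheduled before Scope — holds.
Research must come after Build — holds.
Scope must be scheduled before Research — holds.
Build must come after Migrate — violated.
No two tasks may share a day — holds.

No — it violates: Build must come after Migrate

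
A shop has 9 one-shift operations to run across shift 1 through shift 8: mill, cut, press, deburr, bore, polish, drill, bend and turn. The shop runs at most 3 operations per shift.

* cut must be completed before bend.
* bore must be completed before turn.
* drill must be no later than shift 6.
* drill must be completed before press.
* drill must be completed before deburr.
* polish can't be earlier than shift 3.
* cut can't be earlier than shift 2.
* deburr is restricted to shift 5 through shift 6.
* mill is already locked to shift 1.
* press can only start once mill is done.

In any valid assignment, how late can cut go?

Cut is available from shift 2; downstream work caps cut at shift 7.
cut at shift 7 is achievable: cut=shift 7; deburr=shift 5; turn=shift 2; drill=shift 1; mill=shift 1; bore=shift 1; polish=shift 3; press=shift 2; bend=shift 8.

shift 7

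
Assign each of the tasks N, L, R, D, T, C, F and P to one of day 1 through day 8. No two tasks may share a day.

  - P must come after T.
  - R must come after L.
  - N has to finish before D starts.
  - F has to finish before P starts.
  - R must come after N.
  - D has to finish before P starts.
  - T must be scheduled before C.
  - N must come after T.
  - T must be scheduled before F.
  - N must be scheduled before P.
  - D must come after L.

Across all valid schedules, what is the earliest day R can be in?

day 4

Precedence pushes R to at least day 3.
R at day 4 is achievable: D -> day 5; L -> day 3; P -> day 7; T -> day 1; N -> day 2; C -> day 8; F -> day 6; R -> day 4.
Nothing earlier works — the capacity limit rule out every day before day 4.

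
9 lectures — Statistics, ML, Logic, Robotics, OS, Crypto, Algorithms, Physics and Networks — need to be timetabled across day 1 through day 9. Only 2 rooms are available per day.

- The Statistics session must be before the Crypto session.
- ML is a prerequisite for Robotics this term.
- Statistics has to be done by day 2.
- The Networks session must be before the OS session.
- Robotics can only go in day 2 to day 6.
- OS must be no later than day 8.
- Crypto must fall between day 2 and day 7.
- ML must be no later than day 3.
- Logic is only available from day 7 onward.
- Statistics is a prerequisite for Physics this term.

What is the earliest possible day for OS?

day 2

Precedence pushes OS to at least day 2; OS's own window allows nothing later than day 8.
OS at day 2 is achievable: Networks=day 1; Crypto=day 3; Statistics=day 1; OS=day 2; Logic=day 7; Robotics=day 3; Algorithms=day 4; ML=day 2; Physics=day 4.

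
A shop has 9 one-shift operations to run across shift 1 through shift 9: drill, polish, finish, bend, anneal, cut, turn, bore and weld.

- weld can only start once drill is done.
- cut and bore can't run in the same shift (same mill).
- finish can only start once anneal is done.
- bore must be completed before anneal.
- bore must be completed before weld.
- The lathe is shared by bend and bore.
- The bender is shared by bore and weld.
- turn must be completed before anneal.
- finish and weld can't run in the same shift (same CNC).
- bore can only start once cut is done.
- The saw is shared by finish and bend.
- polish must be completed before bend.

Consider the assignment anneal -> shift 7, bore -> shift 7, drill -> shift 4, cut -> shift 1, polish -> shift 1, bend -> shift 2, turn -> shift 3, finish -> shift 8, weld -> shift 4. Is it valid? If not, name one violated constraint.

bore must be completed before anneal — violated.
bore must be completed before weld — violated.
The lathe is shared by bend and bore — holds.
finish can only start once anneal is done — holds.
polish must be completed before bend — holds.
The saw is shared by finish and bend — holds.
turn must be completed before anneal — holds.
cut and bore can't run in the same shift (same mill) — holds.
weld can only start once drill is done — violated.
The bender is shared by bore and weld — holds.
bore can only start once cut is done — holds.
finish and weld can't run in the same shift (same CNC) — holds.

Invalid. bore must be completed before weld.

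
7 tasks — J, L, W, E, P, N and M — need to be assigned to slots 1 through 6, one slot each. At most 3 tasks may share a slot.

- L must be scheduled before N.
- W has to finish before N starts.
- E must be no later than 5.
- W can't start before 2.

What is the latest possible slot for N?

Precedence pushes N to at least 3.
N at 6 is achievable: N -> 6; M -> 2; J -> 1; L -> 1; E -> 1; W -> 2; P -> 2.

6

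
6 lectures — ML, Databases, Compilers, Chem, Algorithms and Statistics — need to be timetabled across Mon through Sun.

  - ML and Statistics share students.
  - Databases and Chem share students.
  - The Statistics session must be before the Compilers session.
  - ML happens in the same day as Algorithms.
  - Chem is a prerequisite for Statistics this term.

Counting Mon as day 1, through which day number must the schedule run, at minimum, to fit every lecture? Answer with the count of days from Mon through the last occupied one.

3

The precedence chain requires at least 3 distinct days.
3 works (last occupied day: Wed): for example Databases in Tue; Algorithms in Mon; Chem in Mon; ML in Mon; Statistics in Tue; Compilers in Wed.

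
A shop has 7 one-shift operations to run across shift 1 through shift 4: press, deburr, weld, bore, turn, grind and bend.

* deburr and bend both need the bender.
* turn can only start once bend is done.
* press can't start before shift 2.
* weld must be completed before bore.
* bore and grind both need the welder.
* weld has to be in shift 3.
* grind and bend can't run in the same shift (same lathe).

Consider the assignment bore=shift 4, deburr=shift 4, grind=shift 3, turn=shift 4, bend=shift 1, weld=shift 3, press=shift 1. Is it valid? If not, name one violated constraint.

No — it violates: press can't start before shift 2

grind and bend can't run in the same shift (same lathe) — holds.
turn can only start once bend is done — holds.
press can't start before shift 2 — violated.
deburr and bend both need the bender — holds.
bore and grind both need the welder — holds.
weld must be completed before bore — holds.
weld has to be in shift 3 — holds.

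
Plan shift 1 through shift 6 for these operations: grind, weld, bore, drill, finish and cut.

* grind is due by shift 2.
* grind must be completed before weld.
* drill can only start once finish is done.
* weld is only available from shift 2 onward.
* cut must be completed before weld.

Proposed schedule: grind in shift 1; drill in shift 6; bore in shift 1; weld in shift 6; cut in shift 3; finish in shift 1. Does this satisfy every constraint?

grind is due by shift 2 — holds.
drill can only start once finish is done — holds.
cut must be completed before weld — holds.
weld is only available from shift 2 onward — holds.
grind must be completed before weld — holds.

Yes, all constraints hold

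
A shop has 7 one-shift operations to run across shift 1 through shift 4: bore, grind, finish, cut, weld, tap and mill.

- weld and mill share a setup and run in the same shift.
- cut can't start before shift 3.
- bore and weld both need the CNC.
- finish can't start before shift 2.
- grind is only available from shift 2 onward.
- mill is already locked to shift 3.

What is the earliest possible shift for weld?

Weld must be in the same shift as mill, which can't be before shift 3, so weld is at least shift 3; weld must be in the same shift as mill, which can't be after shift 3, so weld is at most shift 3.
weld at shift 3 is achievable: mill -> shift 3, tap -> shift 1, weld -> shift 3, grind -> shift 2, bore -> shift 1, cut -> shift 3, finish -> shift 2.

shift 3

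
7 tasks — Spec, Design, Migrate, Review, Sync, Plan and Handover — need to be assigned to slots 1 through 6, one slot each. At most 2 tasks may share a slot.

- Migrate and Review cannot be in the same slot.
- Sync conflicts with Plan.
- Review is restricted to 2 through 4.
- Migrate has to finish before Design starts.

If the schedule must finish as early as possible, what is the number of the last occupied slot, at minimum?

slot 4

The precedence chain requires at least 2 distinct slots.
With at most 2 per slot and 7 tasks, at least 4 slots are needed.
4 works (last occupied slot: 4): for example Spec -> 1; Migrate -> 1; Plan -> 4; Handover -> 3; Design -> 2; Review -> 2; Sync -> 3.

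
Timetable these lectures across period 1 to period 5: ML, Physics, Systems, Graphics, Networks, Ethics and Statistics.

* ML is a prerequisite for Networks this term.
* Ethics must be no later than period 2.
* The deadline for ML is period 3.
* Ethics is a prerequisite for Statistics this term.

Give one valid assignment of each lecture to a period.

Systems in period 1, Physics in period 1, Networks in period 2, Graphics in period 1, Ethics in period 1, Statistics in period 2, ML in period 1

Checking: Ethics(period 1) before Statistics(period 2); ML(period 1) before Networks(period 2); ML=period 1 in [period 1,period 3]; Ethics=period 1 in [period 1,period 2].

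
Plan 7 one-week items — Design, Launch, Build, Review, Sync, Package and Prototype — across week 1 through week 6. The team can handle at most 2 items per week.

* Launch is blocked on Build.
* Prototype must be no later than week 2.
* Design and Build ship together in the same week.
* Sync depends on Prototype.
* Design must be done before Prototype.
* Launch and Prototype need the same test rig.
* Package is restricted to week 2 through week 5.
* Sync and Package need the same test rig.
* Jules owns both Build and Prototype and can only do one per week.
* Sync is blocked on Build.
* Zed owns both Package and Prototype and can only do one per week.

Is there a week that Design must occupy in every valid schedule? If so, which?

Downstream work caps Design at week 1.
So Design is pinned to week 1.

week 1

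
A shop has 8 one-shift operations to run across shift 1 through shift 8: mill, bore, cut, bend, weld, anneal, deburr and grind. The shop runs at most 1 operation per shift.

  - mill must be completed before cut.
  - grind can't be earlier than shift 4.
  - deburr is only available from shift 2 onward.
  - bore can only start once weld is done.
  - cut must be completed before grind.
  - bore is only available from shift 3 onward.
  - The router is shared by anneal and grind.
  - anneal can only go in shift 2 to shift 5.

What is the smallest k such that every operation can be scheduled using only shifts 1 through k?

The precedence chain requires at least 3 distinct shifts.
With at most 1 per shift and 8 operations, at least 8 shifts are needed.
grind can't be placed before shift 4, so the schedule must run through at least shift 4.
8 works (last occupied shift: shift 8): for example weld=shift 5; cut=shift 3; bore=shift 6; anneal=shift 2; grind=shift 4; mill=shift 1; bend=shift 8; deburr=shift 7.

8 shifts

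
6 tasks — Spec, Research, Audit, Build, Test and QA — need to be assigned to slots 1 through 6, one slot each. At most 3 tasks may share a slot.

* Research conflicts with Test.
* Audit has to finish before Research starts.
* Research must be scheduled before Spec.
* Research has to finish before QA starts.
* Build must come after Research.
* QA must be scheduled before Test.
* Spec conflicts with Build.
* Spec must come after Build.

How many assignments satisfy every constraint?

Splitting on Spec: it can be 4 (6), 5 (18), 6 (33). Listing each branch's schedules as (Research, Audit, Build, Test, QA):
Spec=4: (2,1,3,4,3) (2,1,3,5,3) (2,1,3,5,4) (2,1,3,6,3) (2,1,3,6,4) (2,1,3,6,5) — 6.
Spec=5: (2,1,3,4,3) (2,1,3,5,3) (2,1,3,5,4) (2,1,3,6,3) (2,1,3,6,4) (2,1,3,6,5) (2,1,4,4,3) (2,1,4,5,3) (2,1,4,5,4) (2,1,4,6,3) (2,1,4,6,4) (2,1,4,6,5) (3,1,4,5,4) (3,1,4,6,4) (3,1,4,6,5) (3,2,4,5,4) (3,2,4,6,4) (3,2,4,6,5) — 18.
Spec=6: (2,1,3,4,3) (2,1,3,5,3) (2,1,3,5,4) (2,1,3,6,3) (2,1,3,6,4) (2,1,3,6,5) (2,1,4,4,3) (2,1,4,5,3) (2,1,4,5,4) (2,1,4,6,3) (2,1,4,6,4) (2,1,4,6,5) (2,1,5,4,3) (2,1,5,5,3) (2,1,5,5,4) (2,1,5,6,3) (2,1,5,6,4) (2,1,5,6,5) (3,1,4,5,4) (3,1,4,6,4) (3,1,4,6,5) (3,1,5,5,4) (3,1,5,6,4) (3,1,5,6,5) (3,2,4,5,4) (3,2,4,6,4) (3,2,4,6,5) (3,2,5,5,4) (3,2,5,6,4) (3,2,5,6,5) (4,1,5,6,5) (4,2,5,6,5) (4,3,5,6,5) — 33.
Summing: 6 + 18 + 33 = 57.

57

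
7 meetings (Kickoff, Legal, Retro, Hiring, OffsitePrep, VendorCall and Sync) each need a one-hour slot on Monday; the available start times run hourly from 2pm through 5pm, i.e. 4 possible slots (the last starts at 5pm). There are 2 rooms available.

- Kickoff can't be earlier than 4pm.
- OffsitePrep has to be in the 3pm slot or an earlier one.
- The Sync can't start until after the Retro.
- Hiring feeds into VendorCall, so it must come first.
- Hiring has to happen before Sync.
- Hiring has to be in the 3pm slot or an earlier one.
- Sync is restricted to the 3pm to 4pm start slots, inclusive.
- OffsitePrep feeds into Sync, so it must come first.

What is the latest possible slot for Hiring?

3pm

Hiring's own window allows nothing later than 3pm.
Hiring at 3pm is achievable: Retro -> 2pm, VendorCall -> 5pm, Hiring -> 3pm, OffsitePrep -> 2pm, Sync -> 4pm, Kickoff -> 4pm, Legal -> 3pm.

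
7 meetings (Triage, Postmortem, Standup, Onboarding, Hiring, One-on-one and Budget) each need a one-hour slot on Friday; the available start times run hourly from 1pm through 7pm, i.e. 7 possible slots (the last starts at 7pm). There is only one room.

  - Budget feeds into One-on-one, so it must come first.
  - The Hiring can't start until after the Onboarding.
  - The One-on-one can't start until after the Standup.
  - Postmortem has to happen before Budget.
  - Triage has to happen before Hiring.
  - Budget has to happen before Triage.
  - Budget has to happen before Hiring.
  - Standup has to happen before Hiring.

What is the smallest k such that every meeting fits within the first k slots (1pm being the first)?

The precedence chain requires at least 4 distinct slots.
With at most 1 per slot and 7 meetings, at least 7 slots are needed.
7 works (last occupied slot: 7pm): for example Standup -> 4pm; Hiring -> 6pm; Onboarding -> 5pm; One-on-one -> 7pm; Budget -> 2pm; Triage -> 3pm; Postmortem -> 1pm.

7 slots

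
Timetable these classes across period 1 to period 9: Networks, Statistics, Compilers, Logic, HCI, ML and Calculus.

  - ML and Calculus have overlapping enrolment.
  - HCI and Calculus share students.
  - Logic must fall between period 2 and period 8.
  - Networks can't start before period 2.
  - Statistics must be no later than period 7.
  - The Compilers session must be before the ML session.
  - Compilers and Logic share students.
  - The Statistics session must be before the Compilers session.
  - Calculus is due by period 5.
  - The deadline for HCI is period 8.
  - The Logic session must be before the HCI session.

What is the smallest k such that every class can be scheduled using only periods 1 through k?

4

The precedence chain requires at least 3 distinct periods.
Could 3 periods be enough, i.e. nothing placed later than period 3? No: Statistics's window within 3 periods is {period 1, period 2, period 3}; Logic's window within 3 periods is {period 2, period 3}; HCI's window within 3 periods is {period 1, period 2, period 3}; Compilers must come after Statistics (at period 1 or later) → {period 2, period 3}; ML must come after Compilers (at period 2 or later) → {period 3}; Compilers must come before ML (at period 3 or earlier) → {period 2}; HCI must come after Logic (at period 2 or later) → {period 3}; Logic must come before HCI (at period 3 or earlier) → {period 2}; Logic can't share with Compilers (period 2) → nothing is left.
So 3 periods is not enough.
4 works (last occupied period: period 4): for example HCI in period 3; Logic in period 2; Networks in period 2; ML in period 4; Compilers in period 3; Statistics in period 1; Calculus in period 1.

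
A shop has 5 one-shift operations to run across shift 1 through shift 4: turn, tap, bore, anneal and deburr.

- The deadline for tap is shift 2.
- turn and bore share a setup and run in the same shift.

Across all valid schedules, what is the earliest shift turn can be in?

shift 1

turn at shift 1 is achievable: deburr -> shift 1, tap -> shift 1, bore -> shift 1, turn -> shift 1, anneal -> shift 1.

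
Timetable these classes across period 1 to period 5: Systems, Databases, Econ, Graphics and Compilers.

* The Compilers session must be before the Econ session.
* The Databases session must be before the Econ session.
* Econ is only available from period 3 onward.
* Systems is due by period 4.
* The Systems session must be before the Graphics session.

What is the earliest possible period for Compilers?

Downstream work caps Compilers at period 4.
Compilers at period 1 is achievable: Econ -> period 3; Graphics -> period 2; Databases -> period 1; Systems -> period 1; Compilers -> period 1.

period 1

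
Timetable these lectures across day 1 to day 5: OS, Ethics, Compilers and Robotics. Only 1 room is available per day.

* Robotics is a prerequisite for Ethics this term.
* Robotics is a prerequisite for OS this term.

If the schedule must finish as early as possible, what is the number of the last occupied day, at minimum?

The precedence chain requires at least 2 distinct days.
With at most 1 per day and 4 lectures, at least 4 days are needed.
4 works (last occupied day: day 4): for example Ethics in day 3; OS in day 2; Compilers in day 4; Robotics in day 1.

day 4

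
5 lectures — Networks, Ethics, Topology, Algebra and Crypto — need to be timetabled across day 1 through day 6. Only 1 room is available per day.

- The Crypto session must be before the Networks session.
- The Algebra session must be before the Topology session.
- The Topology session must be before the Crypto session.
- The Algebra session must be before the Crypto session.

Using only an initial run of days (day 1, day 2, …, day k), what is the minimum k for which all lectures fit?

5

The precedence chain requires at least 4 distinct days.
With at most 1 per day and 5 lectures, at least 5 days are needed.
5 works (last occupied day: day 5): for example Topology -> day 2, Crypto -> day 3, Algebra -> day 1, Ethics -> day 5, Networks -> day 4.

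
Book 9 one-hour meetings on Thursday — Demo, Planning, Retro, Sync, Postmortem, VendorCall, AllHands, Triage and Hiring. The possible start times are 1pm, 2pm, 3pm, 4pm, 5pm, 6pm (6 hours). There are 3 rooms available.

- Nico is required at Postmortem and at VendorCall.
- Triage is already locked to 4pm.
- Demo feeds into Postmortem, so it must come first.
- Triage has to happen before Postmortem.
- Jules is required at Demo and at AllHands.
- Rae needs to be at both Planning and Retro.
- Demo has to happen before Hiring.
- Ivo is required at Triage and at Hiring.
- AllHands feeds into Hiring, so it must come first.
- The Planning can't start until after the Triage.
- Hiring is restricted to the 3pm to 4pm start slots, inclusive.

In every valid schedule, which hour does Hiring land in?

3pm

Hiring's window is 3pm–4pm.
Triage is fixed at 4pm, and Hiring can't share a hour with Triage.
So Hiring must be 3pm.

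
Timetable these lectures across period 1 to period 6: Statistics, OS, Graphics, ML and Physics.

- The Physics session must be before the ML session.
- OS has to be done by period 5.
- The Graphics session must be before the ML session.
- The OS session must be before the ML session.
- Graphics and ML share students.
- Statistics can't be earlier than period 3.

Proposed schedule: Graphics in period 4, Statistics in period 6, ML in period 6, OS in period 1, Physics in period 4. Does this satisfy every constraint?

The Graphics session must be before the ML session — holds.
The OS session must be before the ML session — holds.
Statistics can't be earlier than period 3 — holds.
The Physics session must be before the ML session — holds.
Graphics and ML share students — holds.
OS has to be done by period 5 — holds.

Yes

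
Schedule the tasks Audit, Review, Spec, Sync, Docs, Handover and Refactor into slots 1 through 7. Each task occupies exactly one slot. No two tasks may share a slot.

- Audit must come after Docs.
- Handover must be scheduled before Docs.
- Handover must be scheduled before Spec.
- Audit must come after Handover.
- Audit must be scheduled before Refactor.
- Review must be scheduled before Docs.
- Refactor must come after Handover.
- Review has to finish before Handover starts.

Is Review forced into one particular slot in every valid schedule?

Review can be 1 (e.g. Docs=3; Audit=4; Refactor=5; Sync=7; Review=1; Spec=6; Handover=2) or 2 (e.g. Audit in 5; Docs in 4; Spec in 7; Refactor in 6; Review in 2; Sync in 1; Handover in 3).

No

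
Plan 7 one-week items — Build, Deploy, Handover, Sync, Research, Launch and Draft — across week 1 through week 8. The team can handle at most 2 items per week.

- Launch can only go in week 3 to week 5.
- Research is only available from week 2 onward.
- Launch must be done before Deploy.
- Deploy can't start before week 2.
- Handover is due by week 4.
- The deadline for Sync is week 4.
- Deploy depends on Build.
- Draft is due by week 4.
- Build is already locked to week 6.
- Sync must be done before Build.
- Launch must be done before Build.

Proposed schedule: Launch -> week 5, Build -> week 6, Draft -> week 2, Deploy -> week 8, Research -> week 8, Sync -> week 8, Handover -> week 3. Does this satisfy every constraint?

Launch must be done before Deploy — holds.
Deploy can't start before week 2 — holds.
Research is only available from week 2 onward — holds.
Launch must be done before Build — holds.
Deploy depends on Build — holds.
Launch can only go in week 3 to week 5 — holds.
The deadline for Sync is week 4 — violated.
The team can handle at most 2 items per week — violated.
Build is already locked to week 6 — holds.
Sync must be done before Build — violated.
Handover is due by week 4 — holds.
Draft is due by week 4 — holds.

Invalid. The deadline for Sync is week 4.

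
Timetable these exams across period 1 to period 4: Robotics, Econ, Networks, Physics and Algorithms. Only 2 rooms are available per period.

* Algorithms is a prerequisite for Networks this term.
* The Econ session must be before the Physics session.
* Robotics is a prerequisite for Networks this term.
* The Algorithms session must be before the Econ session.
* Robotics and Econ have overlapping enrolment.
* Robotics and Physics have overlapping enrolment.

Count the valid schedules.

Splitting on Robotics: it can be period 1 (11), period 2 (4), period 3 (1). Listing each branch's schedules as (Econ, Networks, Physics, Algorithms) by period number:
Robotics=period 1: (2,2,3,1) (2,2,4,1) (2,3,3,1) (2,3,4,1) (2,4,3,1) (2,4,4,1) (3,2,4,1) (3,3,4,1) (3,3,4,2) (3,4,4,1) (3,4,4,2) — 11.
Robotics=period 2: (3,3,4,1) (3,3,4,2) (3,4,4,1) (3,4,4,2) — 4.
Robotics=period 3: (2,4,4,1) — 1.
Summing: 11 + 4 + 1 = 16.

16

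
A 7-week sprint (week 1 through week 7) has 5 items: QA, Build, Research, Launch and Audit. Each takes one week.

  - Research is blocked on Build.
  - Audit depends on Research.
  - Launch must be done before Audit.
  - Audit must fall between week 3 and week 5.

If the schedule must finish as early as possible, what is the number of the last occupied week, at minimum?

week 3

The precedence chain requires at least 3 distinct weeks.
3 works (last occupied week: week 3): for example Research=week 2, Launch=week 1, Audit=week 3, Build=week 1, QA=week 1.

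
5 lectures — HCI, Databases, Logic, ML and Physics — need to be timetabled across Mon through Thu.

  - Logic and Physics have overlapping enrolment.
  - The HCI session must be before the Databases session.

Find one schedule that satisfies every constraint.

ML in Mon, Physics in Tue, HCI in Mon, Logic in Mon, Databases in Tue

Checking: HCI(Mon) before Databases(Tue); Logic(Mon) != Physics(Tue).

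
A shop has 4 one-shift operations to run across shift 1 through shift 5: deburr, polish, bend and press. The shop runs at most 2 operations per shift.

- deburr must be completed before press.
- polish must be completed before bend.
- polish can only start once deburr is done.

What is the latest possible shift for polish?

Precedence pushes polish to at least shift 2; downstream work caps polish at shift 4.
polish at shift 4 is achievable: deburr=shift 1, press=shift 2, polish=shift 4, bend=shift 5.

shift 4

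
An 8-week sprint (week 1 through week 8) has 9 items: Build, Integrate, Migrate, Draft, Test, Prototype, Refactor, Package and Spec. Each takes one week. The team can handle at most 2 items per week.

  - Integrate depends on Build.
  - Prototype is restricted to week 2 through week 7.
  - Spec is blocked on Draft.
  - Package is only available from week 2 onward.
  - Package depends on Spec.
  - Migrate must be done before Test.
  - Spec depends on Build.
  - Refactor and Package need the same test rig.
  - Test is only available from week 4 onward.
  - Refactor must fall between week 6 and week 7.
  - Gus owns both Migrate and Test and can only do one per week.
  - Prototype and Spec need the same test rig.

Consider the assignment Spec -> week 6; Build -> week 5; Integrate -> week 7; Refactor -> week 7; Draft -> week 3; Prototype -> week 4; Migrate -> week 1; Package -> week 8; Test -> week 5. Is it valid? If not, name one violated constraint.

Valid

Prototype and Spec need the same test rig — holds.
Gus owns both Migrate and Test and can only do one per week — holds.
Test is only available from week 4 onward — holds.
Prototype is restricted to week 2 through week 7 — holds.
Migrate must be done before Test — holds.
Package depends on Spec — holds.
Spec depends on Build — holds.
Refactor and Package need the same test rig — holds.
Integrate depends on Build — holds.
The team can handle at most 2 items per week — holds.
Spec is blocked on Draft — holds.
Refactor must fall between week 6 and week 7 — holds.
Package is only available from week 2 onward — holds.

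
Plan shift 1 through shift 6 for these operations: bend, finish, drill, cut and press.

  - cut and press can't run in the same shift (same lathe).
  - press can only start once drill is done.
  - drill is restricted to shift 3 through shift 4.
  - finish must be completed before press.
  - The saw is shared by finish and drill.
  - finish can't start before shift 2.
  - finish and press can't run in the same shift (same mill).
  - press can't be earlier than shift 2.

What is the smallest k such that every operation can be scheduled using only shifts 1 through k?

4 shifts

The precedence chain requires at least 2 distinct shifts.
Propagating the time windows through the other constraints, press can't land before shift 4, so the schedule must run through at least shift 4.
4 works (last occupied shift: shift 4): for example press -> shift 4; cut -> shift 1; drill -> shift 3; finish -> shift 2; bend -> shift 1.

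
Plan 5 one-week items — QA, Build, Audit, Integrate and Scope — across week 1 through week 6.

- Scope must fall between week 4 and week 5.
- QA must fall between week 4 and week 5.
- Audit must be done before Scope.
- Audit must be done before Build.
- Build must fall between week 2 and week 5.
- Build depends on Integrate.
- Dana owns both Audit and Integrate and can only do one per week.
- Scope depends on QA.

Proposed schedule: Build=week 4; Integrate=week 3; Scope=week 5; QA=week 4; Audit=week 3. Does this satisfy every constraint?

Scope depends on QA — holds.
Build must fall between week 2 and week 5 — holds.
QA must fall between week 4 and week 5 — holds.
Audit must be done before Build — holds.
Audit must be done before Scope — holds.
Build depends on Integrate — holds.
Scope must fall between week 4 and week 5 — holds.
Dana owns both Audit and Integrate and can only do one per week — violated.

Invalid. Dana owns both Audit and Integrate and can only do one per week.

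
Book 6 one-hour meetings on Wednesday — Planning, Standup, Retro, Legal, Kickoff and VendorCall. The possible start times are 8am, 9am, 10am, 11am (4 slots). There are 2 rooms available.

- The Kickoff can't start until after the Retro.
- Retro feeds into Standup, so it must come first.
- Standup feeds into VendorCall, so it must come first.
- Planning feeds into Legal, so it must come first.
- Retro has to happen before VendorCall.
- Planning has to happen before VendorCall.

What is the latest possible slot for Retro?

Downstream work caps Retro at 9am.
Retro at 9am is achievable: Legal in 9am; VendorCall in 11am; Retro in 9am; Standup in 10am; Kickoff in 10am; Planning in 8am.

9am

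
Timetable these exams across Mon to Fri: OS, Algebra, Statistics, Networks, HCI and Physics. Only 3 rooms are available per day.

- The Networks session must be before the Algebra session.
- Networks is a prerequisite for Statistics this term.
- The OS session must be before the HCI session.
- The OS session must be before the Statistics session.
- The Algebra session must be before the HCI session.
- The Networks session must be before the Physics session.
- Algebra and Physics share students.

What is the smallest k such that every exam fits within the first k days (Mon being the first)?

The precedence chain requires at least 3 distinct days.
With at most 3 per day and 6 exams, at least 2 days are needed.
3 works (last occupied day: Wed): for example Networks in Mon; Statistics in Tue; OS in Mon; Physics in Wed; Algebra in Tue; HCI in Wed.

3 days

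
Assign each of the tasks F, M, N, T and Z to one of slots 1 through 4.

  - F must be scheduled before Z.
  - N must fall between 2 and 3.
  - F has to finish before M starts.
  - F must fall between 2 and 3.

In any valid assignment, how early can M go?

3

Precedence pushes M to at least 3.
M at 3 is achievable: T -> 1, Z -> 3, F -> 2, M -> 3, N -> 2.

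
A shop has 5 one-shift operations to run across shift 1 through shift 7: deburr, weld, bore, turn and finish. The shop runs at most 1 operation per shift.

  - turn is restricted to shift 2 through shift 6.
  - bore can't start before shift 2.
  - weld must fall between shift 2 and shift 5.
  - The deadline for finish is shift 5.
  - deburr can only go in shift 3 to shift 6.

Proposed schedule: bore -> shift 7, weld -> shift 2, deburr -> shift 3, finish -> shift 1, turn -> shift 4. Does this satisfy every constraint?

Yes, all constraints hold

The deadline for finish is shift 5 — holds.
The shop runs at most 1 operation per shift — holds.
bore can't start before shift 2 — holds.
weld must fall between shift 2 and shift 5 — holds.
turn is restricted to shift 2 through shift 6 — holds.
deburr can only go in shift 3 to shift 6 — holds.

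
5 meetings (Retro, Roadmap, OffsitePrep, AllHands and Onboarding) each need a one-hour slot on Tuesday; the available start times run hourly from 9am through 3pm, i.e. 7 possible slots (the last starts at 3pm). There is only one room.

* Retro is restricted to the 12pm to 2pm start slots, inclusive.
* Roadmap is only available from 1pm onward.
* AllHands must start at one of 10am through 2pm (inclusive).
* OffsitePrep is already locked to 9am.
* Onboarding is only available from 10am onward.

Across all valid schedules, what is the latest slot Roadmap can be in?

Roadmap is available from 1pm.
Roadmap at 3pm is achievable: AllHands=10am, Roadmap=3pm, OffsitePrep=9am, Onboarding=11am, Retro=12pm.

3pm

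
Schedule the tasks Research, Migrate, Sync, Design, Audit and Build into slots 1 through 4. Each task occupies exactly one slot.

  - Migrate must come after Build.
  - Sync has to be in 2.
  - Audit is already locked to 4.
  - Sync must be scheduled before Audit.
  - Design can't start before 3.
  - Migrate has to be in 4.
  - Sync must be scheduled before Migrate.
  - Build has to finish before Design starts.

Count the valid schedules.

20

Splitting on Research: it can be 1 (5), 2 (5), 3 (5), 4 (5). Listing each branch's schedules as (Migrate, Sync, Design, Audit, Build):
Research=1: (4,2,3,4,1) (4,2,3,4,2) (4,2,4,4,1) (4,2,4,4,2) (4,2,4,4,3) — 5.
Research=2: (4,2,3,4,1) (4,2,3,4,2) (4,2,4,4,1) (4,2,4,4,2) (4,2,4,4,3) — 5.
Research=3: (4,2,3,4,1) (4,2,3,4,2) (4,2,4,4,1) (4,2,4,4,2) (4,2,4,4,3) — 5.
Research=4: (4,2,3,4,1) (4,2,3,4,2) (4,2,4,4,1) (4,2,4,4,2) (4,2,4,4,3) — 5.
Summing: 5 + 5 + 5 + 5 = 20.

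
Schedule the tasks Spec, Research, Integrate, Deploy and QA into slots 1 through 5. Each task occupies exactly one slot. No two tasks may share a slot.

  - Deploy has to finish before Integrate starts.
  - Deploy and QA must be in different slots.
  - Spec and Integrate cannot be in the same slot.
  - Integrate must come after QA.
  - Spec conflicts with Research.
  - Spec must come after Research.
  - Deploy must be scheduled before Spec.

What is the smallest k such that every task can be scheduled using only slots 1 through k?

The precedence chain requires at least 2 distinct slots.
With at most 1 per slot and 5 tasks, at least 5 slots are needed.
5 works (last occupied slot: 5): for example Deploy=1, Research=2, Spec=3, Integrate=5, QA=4.

5 slots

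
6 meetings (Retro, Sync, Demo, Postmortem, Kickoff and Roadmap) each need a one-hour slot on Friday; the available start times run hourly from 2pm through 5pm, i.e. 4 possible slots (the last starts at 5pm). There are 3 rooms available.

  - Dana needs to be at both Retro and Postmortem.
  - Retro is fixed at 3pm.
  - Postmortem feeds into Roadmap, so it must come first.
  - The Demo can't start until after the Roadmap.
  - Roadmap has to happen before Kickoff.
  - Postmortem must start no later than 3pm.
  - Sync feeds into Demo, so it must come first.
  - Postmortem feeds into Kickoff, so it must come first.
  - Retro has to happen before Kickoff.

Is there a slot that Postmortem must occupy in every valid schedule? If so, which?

2pm

Postmortem's window is 2pm–3pm.
Retro is fixed at 3pm, and Postmortem can't share a slot with Retro.
So Postmortem must be 2pm.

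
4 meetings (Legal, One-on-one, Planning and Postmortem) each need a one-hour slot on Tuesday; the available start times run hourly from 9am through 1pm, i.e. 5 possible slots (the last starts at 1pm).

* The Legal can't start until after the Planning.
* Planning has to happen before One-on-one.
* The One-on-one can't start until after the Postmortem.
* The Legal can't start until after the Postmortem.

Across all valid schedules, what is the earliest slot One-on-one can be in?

10am

Precedence pushes One-on-one to at least 10am.
One-on-one at 10am is achievable: One-on-one=10am, Legal=10am, Planning=9am, Postmortem=9am.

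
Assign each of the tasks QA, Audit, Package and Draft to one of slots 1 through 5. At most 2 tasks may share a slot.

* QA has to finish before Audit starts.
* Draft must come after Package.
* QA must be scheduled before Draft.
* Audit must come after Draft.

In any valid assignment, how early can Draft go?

Precedence pushes Draft to at least 2; downstream work caps Draft at 4.
Draft at 2 is achievable: Draft=2; QA=1; Audit=3; Package=1.

2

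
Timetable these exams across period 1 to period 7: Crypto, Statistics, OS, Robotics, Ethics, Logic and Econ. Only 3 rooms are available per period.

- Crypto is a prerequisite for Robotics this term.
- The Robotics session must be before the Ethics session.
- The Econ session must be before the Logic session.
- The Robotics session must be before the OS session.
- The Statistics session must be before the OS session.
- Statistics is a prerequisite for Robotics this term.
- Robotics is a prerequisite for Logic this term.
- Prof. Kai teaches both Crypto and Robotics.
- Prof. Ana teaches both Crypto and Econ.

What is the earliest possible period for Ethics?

period 3

Precedence pushes Ethics to at least period 3.
Ethics at period 3 is achievable: Ethics -> period 3; OS -> period 3; Statistics -> period 1; Crypto -> period 1; Robotics -> period 2; Logic -> period 3; Econ -> period 2.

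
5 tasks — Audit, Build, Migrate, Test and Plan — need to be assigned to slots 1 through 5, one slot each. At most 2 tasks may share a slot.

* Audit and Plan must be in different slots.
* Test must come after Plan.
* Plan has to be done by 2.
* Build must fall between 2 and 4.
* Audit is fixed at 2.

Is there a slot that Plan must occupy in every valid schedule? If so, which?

Plan's window is 1–2.
Audit is fixed at 2, and Plan can't share a slot with Audit.
So Plan must be 1.

1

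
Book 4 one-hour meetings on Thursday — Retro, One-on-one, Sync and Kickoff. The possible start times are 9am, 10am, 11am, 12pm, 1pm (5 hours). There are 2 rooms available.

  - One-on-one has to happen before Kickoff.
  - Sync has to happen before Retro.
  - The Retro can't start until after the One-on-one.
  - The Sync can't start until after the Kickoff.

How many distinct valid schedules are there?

Splitting on Retro: it can be 12pm (1), 1pm (4). Listing each branch's schedules as (One-on-one, Sync, Kickoff):
Retro=12pm: (9am,11am,10am) — 1.
Retro=1pm: (9am,11am,10am) (9am,12pm,10am) (9am,12pm,11am) (10am,12pm,11am) — 4.
Summing: 1 + 4 = 5.

5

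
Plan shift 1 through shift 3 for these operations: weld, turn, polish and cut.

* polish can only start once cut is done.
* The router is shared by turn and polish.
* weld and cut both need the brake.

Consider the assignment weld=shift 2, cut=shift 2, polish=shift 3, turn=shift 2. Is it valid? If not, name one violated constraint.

No. weld and cut both need the brake is not satisfied.

weld and cut both need the brake — violated.
polish can only start once cut is done — holds.
The router is shared by turn and polish — holds.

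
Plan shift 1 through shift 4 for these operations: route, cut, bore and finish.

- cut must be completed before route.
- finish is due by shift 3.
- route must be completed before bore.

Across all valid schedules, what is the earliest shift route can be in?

Precedence pushes route to at least shift 2; downstream work caps route at shift 3.
route at shift 2 is achievable: finish -> shift 1; bore -> shift 3; cut -> shift 1; route -> shift 2.

shift 2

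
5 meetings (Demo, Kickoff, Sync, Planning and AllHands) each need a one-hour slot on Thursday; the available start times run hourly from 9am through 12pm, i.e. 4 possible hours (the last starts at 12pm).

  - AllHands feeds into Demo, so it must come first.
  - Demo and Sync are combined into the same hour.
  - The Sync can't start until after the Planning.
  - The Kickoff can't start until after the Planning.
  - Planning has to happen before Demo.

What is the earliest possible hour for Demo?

10am

Precedence pushes Demo to at least 10am.
Demo at 10am is achievable: AllHands=9am; Demo=10am; Planning=9am; Sync=10am; Kickoff=10am.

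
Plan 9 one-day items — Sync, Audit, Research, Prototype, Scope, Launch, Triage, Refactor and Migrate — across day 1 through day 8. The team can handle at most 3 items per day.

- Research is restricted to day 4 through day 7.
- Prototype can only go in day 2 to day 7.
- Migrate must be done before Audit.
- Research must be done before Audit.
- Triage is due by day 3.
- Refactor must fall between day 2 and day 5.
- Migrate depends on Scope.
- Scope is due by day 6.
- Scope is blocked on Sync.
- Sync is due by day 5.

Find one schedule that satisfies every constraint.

Refactor=day 2, Prototype=day 2, Migrate=day 3, Sync=day 1, Launch=day 1, Audit=day 5, Research=day 4, Triage=day 1, Scope=day 2

Checking: Sync(day 1) before Scope(day 2); Scope(day 2) before Migrate(day 3); Research(day 4) before Audit(day 5); Migrate(day 3) before Audit(day 5); Scope=day 2 in [day 1,day 6]; Research=day 4 in [day 4,day 7]; Triage=day 1 in [day 1,day 3]; Refactor=day 2 in [day 2,day 5]; Prototype=day 2 in [day 2,day 7]; Sync=day 1 in [day 1,day 5]; max 3 per day (cap 3).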